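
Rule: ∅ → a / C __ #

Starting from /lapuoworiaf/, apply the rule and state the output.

the form ends in the consonant /f/, so [a] is inserted word-finally.
Surface form: [lapuoworiafa].

lapuoworiafa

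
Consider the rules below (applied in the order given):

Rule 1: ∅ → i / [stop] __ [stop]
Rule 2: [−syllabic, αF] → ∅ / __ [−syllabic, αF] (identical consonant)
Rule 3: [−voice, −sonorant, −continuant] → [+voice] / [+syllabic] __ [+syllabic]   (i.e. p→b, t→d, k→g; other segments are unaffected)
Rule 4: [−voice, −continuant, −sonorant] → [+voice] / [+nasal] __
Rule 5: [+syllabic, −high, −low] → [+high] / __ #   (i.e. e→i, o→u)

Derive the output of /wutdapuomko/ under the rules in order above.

wudidabuomgu

Rule 1 (stop-cluster i-epenthesis): /t/ and /d/ form a stop–stop cluster, so [i] is inserted between them. /wutdapuomko/ → wutidapuomko.
Rule 2 (degemination): no segment meets the environment; /wutidapuomko/ is unchanged.
Rule 3 (intervocalic voicing): /t/ is a voiceless stop between vowels /u/ and /i/, so it voices to [d]. /p/ is a voiceless stop between vowels /a/ and /u/, so it voices to [b]. /wutidapuomko/ → wudidabuomko.
Rule 4 (post-nasal voicing): /k/ is a voiceless stop immediately after the nasal /m/, so it voices to [g]. /wudidabuomko/ → wudidabuomgo.
Rule 5 (final vowel raising): /o/ is a mid vowel in word-final position, so it raises to [u]. /wudidabuomgo/ → wudidabuomgu.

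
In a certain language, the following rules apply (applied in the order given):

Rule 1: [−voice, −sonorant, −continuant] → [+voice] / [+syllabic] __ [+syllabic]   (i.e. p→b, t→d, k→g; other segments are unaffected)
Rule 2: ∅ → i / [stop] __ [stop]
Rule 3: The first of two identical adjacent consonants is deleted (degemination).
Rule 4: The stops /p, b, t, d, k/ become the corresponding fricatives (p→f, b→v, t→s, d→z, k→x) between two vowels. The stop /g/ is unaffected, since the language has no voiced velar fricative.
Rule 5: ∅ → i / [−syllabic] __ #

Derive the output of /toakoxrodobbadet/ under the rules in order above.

toagoxrozovivazeti

Rule 1 (intervocalic voicing): /k/ is a voiceless stop between vowels /a/ and /o/, so it voices to [g]. /toakoxrodobbadet/ → toagoxrodobbadet.
Rule 2 (stop-cluster i-epenthesis): /b/ and /b/ form a stop–stop cluster, so [i] is inserted between them. /toagoxrodobbadet/ → toagoxrodobibadet.
Rule 3 (degemination): no segment meets the environment; /toagoxrodobibadet/ is unchanged.
Rule 4 (intervocalic spirantization): /d/ is a stop between vowels /o/ and /o/, so it spirantizes to the fricative [z]. /b/ is a stop between vowels /o/ and /i/, so it spirantizes to the fricative [v]. /b/ is a stop between vowels /i/ and /a/, so it spirantizes to the fricative [v]. /d/ is a stop between vowels /a/ and /e/, so it spirantizes to the fricative [z]. /toagoxrodobibadet/ → toagoxrozovivazet.
Rule 5 (final i-epenthesis): the form ends in the consonant /t/, so [i] is inserted word-finally. /toagoxrozovivazet/ → toagoxrozovivazeti.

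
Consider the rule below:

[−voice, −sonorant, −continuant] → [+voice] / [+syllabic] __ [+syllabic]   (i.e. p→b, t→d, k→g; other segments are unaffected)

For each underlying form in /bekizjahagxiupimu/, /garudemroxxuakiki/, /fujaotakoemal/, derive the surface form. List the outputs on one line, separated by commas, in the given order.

begizjahagxiubimu, garudemroxxuagigi, fujaodagoemal

/bekizjahagxiupimu/: /k/ is a voiceless stop between vowels /e/ and /i/, so it voices to [g]. /p/ is a voiceless stop between vowels /u/ and /i/, so it voices to [b]. → [begizjahagxiubimu].
/garudemroxxuakiki/: /k/ is a voiceless stop between vowels /a/ and /i/, so it voices to [g]. /k/ is a voiceless stop between vowels /i/ and /i/, so it voices to [g]. → [garudemroxxuagigi].
/fujaotakoemal/: /t/ is a voiceless stop between vowels /o/ and /a/, so it voices to [d]. /k/ is a voiceless stop between vowels /a/ and /o/, so it voices to [g]. → [fujaodagoemal].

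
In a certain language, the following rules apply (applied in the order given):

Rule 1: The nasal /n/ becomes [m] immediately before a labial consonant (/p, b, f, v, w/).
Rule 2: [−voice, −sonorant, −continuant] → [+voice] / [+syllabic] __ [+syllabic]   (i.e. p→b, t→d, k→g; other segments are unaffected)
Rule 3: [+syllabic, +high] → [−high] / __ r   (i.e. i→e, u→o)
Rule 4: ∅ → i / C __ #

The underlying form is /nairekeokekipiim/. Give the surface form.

Rule 1 (nasal place assimilation): no segment meets the environment; /nairekeokekipiim/ is unchanged.
Rule 2 (intervocalic voicing): /k/ is a voiceless stop between vowels /e/ and /e/, so it voices to [g]. /k/ is a voiceless stop between vowels /o/ and /e/, so it voices to [g]. /k/ is a voiceless stop between vowels /e/ and /i/, so it voices to [g]. /p/ is a voiceless stop between vowels /i/ and /i/, so it voices to [b]. /nairekeokekipiim/ → nairegeogegibiim.
Rule 3 (pre-rhotic lowering): /i/ is a high vowel immediately before /r/, so it lowers to [e]. /nairegeogegibiim/ → naeregeogegibiim.
Rule 4 (final i-epenthesis): the form ends in the consonant /m/, so [i] is inserted word-finally. /naeregeogegibiim/ → naeregeogegibiimi.

naeregeogegibiimi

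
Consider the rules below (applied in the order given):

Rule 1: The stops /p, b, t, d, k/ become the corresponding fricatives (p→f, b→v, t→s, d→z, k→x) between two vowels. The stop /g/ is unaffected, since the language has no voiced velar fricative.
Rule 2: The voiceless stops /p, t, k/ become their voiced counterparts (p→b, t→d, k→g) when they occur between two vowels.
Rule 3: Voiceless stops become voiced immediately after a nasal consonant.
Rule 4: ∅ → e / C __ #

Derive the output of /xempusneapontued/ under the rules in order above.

Rule 1 (intervocalic spirantization): /p/ is a stop between vowels /a/ and /o/, so it spirantizes to the fricative [f]. /xempusneapontued/ → xempusneafontued.
Rule 2 (intervocalic voicing): no segment meets the environment; /xempusneafontued/ is unchanged.
Rule 3 (post-nasal voicing): /p/ is a voiceless stop immediately after the nasal /m/, so it voices to [b]. /t/ is a voiceless stop immediately after the nasal /n/, so it voices to [d]. /xempusneafontued/ → xembusneafondued.
Rule 4 (final e-epenthesis): the form ends in the consonant /d/, so [e] is inserted word-finally. /xembusneafondued/ → xembusneafonduede.

xembusneafonduede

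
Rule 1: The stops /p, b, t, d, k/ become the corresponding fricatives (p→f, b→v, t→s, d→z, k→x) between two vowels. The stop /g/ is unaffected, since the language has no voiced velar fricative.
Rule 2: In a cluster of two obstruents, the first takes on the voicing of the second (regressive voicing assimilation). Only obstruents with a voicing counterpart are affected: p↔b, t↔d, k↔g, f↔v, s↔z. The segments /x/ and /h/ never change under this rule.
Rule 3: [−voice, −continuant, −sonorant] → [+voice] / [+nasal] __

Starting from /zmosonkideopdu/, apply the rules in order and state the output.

Rule 1 (intervocalic spirantization): /d/ is a stop between vowels /i/ and /e/, so it spirantizes to the fricative [z]. /zmosonkideopdu/ → zmosonkizeopdu.
Rule 2 (regressive voicing assimilation): /p/ precedes the voiced obstruent /d/, so it voices to [b] by assimilation. /zmosonkizeopdu/ → zmosonkizeobdu.
Rule 3 (post-nasal voicing): /k/ is a voiceless stop immediately after the nasal /n/, so it voices to [g]. /zmosonkizeobdu/ → zmosongizeobdu.

zmosongizeobdu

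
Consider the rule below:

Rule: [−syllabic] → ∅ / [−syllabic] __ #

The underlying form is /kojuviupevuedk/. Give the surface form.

kojuviupevued

/k/ is the second consonant of a word-final cluster /dk/, so it deletes.
The other instances of /k/, /j/, /v/, /p/, /d/ do not occur in the required environment and remain unchanged.
Surface form: [kojuviupevued].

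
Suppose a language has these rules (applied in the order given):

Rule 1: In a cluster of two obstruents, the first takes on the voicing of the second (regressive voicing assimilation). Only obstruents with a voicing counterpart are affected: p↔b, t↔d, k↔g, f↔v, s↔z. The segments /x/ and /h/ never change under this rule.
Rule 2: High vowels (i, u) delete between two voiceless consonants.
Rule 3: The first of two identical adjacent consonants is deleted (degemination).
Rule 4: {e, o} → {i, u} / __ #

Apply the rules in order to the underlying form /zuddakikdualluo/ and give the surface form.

Rule 1 (regressive voicing assimilation): /k/ precedes the voiced obstruent /d/, so it voices to [g] by assimilation. /zuddakikdualluo/ → zuddakigdualluo.
Rule 2 (high vowel syncope): no segment meets the environment; /zuddakigdualluo/ is unchanged.
Rule 3 (degemination): /dd/ is a geminate; the first /d/ deletes. /ll/ is a geminate; the first /l/ deletes. /zuddakigdualluo/ → zudakigdualuo.
Rule 4 (final vowel raising): /o/ is a mid vowel in word-final position, so it raises to [u]. /zudakigdualuo/ → zudakigdualuu.

zudakigdualuu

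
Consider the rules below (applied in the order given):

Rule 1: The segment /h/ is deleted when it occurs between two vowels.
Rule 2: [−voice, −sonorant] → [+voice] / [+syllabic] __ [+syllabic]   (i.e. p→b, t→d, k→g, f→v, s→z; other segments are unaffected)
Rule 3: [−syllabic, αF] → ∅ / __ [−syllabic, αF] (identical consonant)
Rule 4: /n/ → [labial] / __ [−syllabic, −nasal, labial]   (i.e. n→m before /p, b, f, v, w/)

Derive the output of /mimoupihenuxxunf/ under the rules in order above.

Rule 1 (intervocalic h-deletion): /h/ occurs between vowels /i/ and /e/, so it deletes. /mimoupihenuxxunf/ → mimoupienuxxunf.
Rule 2 (intervocalic voicing): /p/ is a voiceless obstruent between vowels /u/ and /i/, so it voices to [b]. /mimoupienuxxunf/ → mimoubienuxxunf.
Rule 3 (degemination): /xx/ is a geminate; the first /x/ deletes. /mimoubienuxxunf/ → mimoubienuxunf.
Rule 4 (nasal place assimilation): /n/ precedes the labial consonant /f/, so it assimilates in place to [m]. /mimoubienuxunf/ → mimoubienuxumf.

mimoubienuxumf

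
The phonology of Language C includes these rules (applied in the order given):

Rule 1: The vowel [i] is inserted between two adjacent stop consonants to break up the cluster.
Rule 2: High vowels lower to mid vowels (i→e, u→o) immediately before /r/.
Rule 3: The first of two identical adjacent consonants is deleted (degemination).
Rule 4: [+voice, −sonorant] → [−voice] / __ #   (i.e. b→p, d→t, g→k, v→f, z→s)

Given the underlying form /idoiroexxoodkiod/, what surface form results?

Rule 1 (stop-cluster i-epenthesis): /d/ and /k/ form a stop–stop cluster, so [i] is inserted between them. /idoiroexxoodkiod/ → idoiroexxoodikiod.
Rule 2 (pre-rhotic lowering): /i/ is a high vowel immediately before /r/, so it lowers to [e]. /idoiroexxoodikiod/ → idoeroexxoodikiod.
Rule 3 (degemination): /xx/ is a geminate; the first /x/ deletes. /idoeroexxoodikiod/ → idoeroexoodikiod.
Rule 4 (final devoicing): /d/ is a voiced obstruent in word-final position, so it devoices to [t]. /idoeroexoodikiod/ → idoeroexoodikiot.

idoeroexoodikiot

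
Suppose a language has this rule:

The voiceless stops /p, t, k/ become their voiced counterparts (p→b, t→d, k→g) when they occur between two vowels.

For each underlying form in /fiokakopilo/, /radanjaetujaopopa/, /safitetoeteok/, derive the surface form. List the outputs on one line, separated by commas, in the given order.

/fiokakopilo/: /k/ is a voiceless stop between vowels /o/ and /a/, so it voices to [g]. /k/ is a voiceless stop between vowels /a/ and /o/, so it voices to [g]. /p/ is a voiceless stop between vowels /o/ and /i/, so it voices to [b]. → [fiogagobilo].
/radanjaetujaopopa/: /t/ is a voiceless stop between vowels /e/ and /u/, so it voices to [d]. /p/ is a voiceless stop between vowels /o/ and /o/, so it voices to [b]. /p/ is a voiceless stop between vowels /o/ and /a/, so it voices to [b]. → [radanjaedujaoboba].
/safitetoeteok/: /t/ is a voiceless stop between vowels /i/ and /e/, so it voices to [d]. /t/ is a voiceless stop between vowels /e/ and /o/, so it voices to [d]. /t/ is a voiceless stop between vowels /e/ and /e/, so it voices to [d]. → [safidedoedeok].

fiogagobilo, radanjaedujaoboba, safidedoedeok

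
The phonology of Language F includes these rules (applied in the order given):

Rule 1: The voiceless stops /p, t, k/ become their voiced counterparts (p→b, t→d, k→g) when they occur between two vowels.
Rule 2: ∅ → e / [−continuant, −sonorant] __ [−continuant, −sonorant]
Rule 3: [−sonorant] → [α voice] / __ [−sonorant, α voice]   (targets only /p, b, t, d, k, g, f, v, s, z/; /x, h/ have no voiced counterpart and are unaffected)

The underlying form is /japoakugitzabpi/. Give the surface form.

jaboagugidzabepi

Rule 1 (intervocalic voicing): /p/ is a voiceless stop between vowels /a/ and /o/, so it voices to [b]. /k/ is a voiceless stop between vowels /a/ and /u/, so it voices to [g]. /japoakugitzabpi/ → jaboagugitzabpi.
Rule 2 (stop-cluster e-epenthesis): /b/ and /p/ form a stop–stop cluster, so [e] is inserted between them. /jaboagugitzabpi/ → jaboagugitzabepi.
Rule 3 (regressive voicing assimilation): /t/ precedes the voiced obstruent /z/, so it voices to [d] by assimilation. /jaboagugitzabepi/ → jaboagugidzabepi.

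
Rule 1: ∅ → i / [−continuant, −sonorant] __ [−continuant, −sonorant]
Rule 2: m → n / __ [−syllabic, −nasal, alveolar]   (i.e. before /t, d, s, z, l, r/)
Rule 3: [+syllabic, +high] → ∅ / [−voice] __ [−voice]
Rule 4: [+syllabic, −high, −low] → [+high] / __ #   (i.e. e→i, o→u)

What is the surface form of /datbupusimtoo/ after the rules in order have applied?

datibupsintou

Rule 1 (stop-cluster i-epenthesis): /t/ and /b/ form a stop–stop cluster, so [i] is inserted between them. /datbupusimtoo/ → datibupusimtoo.
Rule 2 (nasal place assimilation): /m/ precedes the alveolar consonant /t/, so it assimilates in place to [n]. /datibupusimtoo/ → datibupusintoo.
Rule 3 (high vowel syncope): /u/ is a high vowel flanked by voiceless consonants /p/ and /s/, so it deletes. /datibupusintoo/ → datibupsintoo.
Rule 4 (final vowel raising): /o/ is a mid vowel in word-final position, so it raises to [u]. /datibupsintoo/ → datibupsintou.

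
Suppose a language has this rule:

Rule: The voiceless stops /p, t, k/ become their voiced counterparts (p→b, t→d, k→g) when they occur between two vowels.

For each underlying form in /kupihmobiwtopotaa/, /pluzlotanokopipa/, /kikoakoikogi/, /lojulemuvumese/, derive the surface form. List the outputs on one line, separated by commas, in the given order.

kubihmobiwtobodaa, pluzlodanogobiba, kigoagoigogi, lojulemuvumese

/kupihmobiwtopotaa/: /p/ is a voiceless stop between vowels /u/ and /i/, so it voices to [b]. /p/ is a voiceless stop between vowels /o/ and /o/, so it voices to [b]. /t/ is a voiceless stop between vowels /o/ and /a/, so it voices to [d]. → [kubihmobiwtobodaa].
/pluzlotanokopipa/: /t/ is a voiceless stop between vowels /o/ and /a/, so it voices to [d]. /k/ is a voiceless stop between vowels /o/ and /o/, so it voices to [g]. /p/ is a voiceless stop between vowels /o/ and /i/, so it voices to [b]. /p/ is a voiceless stop between vowels /i/ and /a/, so it voices to [b]. → [pluzlodanogobiba].
/kikoakoikogi/: /k/ is a voiceless stop between vowels /i/ and /o/, so it voices to [g]. /k/ is a voiceless stop between vowels /a/ and /o/, so it voices to [g]. /k/ is a voiceless stop between vowels /i/ and /o/, so it voices to [g]. → [kigoagoigogi].
/lojulemuvumese/: the rule's environment is not met; surfaces unchanged as [lojulemuvumese].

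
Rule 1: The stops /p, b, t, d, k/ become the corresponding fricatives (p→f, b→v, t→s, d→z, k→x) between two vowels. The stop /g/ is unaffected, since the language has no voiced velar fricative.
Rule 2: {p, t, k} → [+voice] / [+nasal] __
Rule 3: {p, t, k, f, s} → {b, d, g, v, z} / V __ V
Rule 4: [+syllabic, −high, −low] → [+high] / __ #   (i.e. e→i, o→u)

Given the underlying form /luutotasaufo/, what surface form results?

Rule 1 (intervocalic spirantization): /t/ is a stop between vowels /u/ and /o/, so it spirantizes to the fricative [s]. /t/ is a stop between vowels /o/ and /a/, so it spirantizes to the fricative [s]. /luutotasaufo/ → luusosasaufo.
Rule 2 (post-nasal voicing): no segment meets the environment; /luusosasaufo/ is unchanged.
Rule 3 (intervocalic voicing): /s/ is a voiceless obstruent between vowels /u/ and /o/, so it voices to [z]. /s/ is a voiceless obstruent between vowels /o/ and /a/, so it voices to [z]. /s/ is a voiceless obstruent between vowels /a/ and /a/, so it voices to [z]. /f/ is a voiceless obstruent between vowels /u/ and /o/, so it voices to [v]. /luusosasaufo/ → luuzozazauvo.
Rule 4 (final vowel raising): /o/ is a mid vowel in word-final position, so it raises to [u]. /luuzozazauvo/ → luuzozazauvu.

luuzozazauvu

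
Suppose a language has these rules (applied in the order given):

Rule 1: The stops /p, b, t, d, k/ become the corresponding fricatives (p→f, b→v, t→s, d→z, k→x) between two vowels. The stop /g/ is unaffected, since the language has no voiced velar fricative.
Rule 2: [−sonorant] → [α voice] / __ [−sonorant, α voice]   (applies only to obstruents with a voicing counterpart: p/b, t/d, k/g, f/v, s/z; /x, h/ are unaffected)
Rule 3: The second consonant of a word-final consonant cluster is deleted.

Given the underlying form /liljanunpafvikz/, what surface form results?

Rule 1 (intervocalic spirantization): no segment meets the environment; /liljanunpafvikz/ is unchanged.
Rule 2 (regressive voicing assimilation): /f/ precedes the voiced obstruent /v/, so it voices to [v] by assimilation. /k/ precedes the voiced obstruent /z/, so it voices to [g] by assimilation. /liljanunpafvikz/ → liljanunpavvigz.
Rule 3 (final cluster simplification): /z/ is the second consonant of a word-final cluster /gz/, so it deletes. /liljanunpavvigz/ → liljanunpavvig.

liljanunpavvig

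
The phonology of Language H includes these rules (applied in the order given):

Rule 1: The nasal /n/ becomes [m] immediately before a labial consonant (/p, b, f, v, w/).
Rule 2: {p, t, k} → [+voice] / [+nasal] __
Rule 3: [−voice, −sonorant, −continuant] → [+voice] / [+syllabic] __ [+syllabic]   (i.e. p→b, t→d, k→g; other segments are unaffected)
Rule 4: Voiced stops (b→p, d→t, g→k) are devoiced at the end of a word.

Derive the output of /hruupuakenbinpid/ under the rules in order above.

hruubuagembimbit

Rule 1 (nasal place assimilation): /n/ precedes the labial consonant /b/, so it assimilates in place to [m]. /n/ precedes the labial consonant /p/, so it assimilates in place to [m]. /hruupuakenbinpid/ → hruupuakembimpid.
Rule 2 (post-nasal voicing): /p/ is a voiceless stop immediately after the nasal /m/, so it voices to [b]. /hruupuakembimpid/ → hruupuakembimbid.
Rule 3 (intervocalic voicing): /p/ is a voiceless stop between vowels /u/ and /u/, so it voices to [b]. /k/ is a voiceless stop between vowels /a/ and /e/, so it voices to [g]. /hruupuakembimbid/ → hruubuagembimbid.
Rule 4 (final devoicing): /d/ is a voiced stop in word-final position, so it devoices to [t]. /hruubuagembimbid/ → hruubuagembimbit.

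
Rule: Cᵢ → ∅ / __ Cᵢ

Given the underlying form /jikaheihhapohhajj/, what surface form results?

jikaheihapohaj

/hh/ is a geminate; the first /h/ deletes.
/hh/ is a geminate; the first /h/ deletes.
/jj/ is a geminate; the first /j/ deletes.
Surface form: [jikaheihapohaj].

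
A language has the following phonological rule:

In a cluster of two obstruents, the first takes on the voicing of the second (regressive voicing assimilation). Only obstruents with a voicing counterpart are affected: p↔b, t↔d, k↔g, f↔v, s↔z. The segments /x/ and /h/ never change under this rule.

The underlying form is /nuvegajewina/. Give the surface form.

No segment of /nuvegajewina/ meets the structural description of the rule, so the form surfaces unchanged.

nuvegajewina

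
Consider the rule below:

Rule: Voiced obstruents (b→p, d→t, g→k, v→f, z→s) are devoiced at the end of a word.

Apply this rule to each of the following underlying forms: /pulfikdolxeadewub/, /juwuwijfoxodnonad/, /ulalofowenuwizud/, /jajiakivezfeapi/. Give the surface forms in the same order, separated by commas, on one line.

pulfikdolxeadewup, juwuwijfoxodnonat, ulalofowenuwizut, jajiakivezfeapi

/pulfikdolxeadewub/: /b/ is a voiced obstruent in word-final position, so it devoices to [p]. → [pulfikdolxeadewup].
/juwuwijfoxodnonad/: /d/ is a voiced obstruent in word-final position, so it devoices to [t]. → [juwuwijfoxodnonat].
/ulalofowenuwizud/: /d/ is a voiced obstruent in word-final position, so it devoices to [t]. → [ulalofowenuwizut].
/jajiakivezfeapi/: the rule's environment is not met; surfaces unchanged as [jajiakivezfeapi].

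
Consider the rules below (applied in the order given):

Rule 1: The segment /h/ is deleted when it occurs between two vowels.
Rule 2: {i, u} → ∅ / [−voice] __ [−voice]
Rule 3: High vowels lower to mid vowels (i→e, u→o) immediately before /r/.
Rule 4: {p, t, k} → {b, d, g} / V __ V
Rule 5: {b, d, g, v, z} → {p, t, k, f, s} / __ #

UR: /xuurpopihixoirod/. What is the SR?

Rule 1 (intervocalic h-deletion): /h/ occurs between vowels /i/ and /i/, so it deletes. /xuurpopihixoirod/ → xuurpopiixoirod.
Rule 2 (high vowel syncope): no segment meets the environment; /xuurpopiixoirod/ is unchanged.
Rule 3 (pre-rhotic lowering): /u/ is a high vowel immediately before /r/, so it lowers to [o]. /i/ is a high vowel immediately before /r/, so it lowers to [e]. /xuurpopiixoirod/ → xuorpopiixoerod.
Rule 4 (intervocalic voicing): /p/ is a voiceless stop between vowels /o/ and /i/, so it voices to [b]. /xuorpopiixoerod/ → xuorpobiixoerod.
Rule 5 (final devoicing): /d/ is a voiced obstruent in word-final position, so it devoices to [t]. /xuorpobiixoerod/ → xuorpobiixoerot.

xuorpobiixoerot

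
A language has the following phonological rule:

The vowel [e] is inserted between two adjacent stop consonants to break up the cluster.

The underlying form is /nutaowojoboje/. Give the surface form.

No segment of /nutaowojoboje/ meets the structural description of the rule, so the form surfaces unchanged.

nutaowojoboje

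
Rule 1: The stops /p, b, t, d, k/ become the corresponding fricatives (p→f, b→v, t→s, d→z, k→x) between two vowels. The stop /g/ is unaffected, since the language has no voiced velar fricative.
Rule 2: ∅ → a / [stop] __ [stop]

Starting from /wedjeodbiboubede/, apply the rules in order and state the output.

Rule 1 (intervocalic spirantization): /b/ is a stop between vowels /i/ and /o/, so it spirantizes to the fricative [v]. /b/ is a stop between vowels /u/ and /e/, so it spirantizes to the fricative [v]. /d/ is a stop between vowels /e/ and /e/, so it spirantizes to the fricative [z]. /wedjeodbiboubede/ → wedjeodbivouveze.
Rule 2 (stop-cluster a-epenthesis): /d/ and /b/ form a stop–stop cluster, so [a] is inserted between them. /wedjeodbivouveze/ → wedjeodabivouveze.

wedjeodabivouveze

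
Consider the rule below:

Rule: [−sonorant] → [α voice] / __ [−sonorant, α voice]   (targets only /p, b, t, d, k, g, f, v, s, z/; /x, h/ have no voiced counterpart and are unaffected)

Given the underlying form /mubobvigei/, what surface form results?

mubobvigei

No segment of /mubobvigei/ meets the structural description of the rule, so the form surfaces unchanged.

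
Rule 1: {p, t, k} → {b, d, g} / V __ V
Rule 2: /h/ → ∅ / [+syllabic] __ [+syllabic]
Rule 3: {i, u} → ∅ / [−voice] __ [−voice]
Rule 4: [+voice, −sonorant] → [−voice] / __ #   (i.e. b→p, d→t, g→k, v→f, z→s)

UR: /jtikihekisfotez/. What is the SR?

Rule 1 (intervocalic voicing): /k/ is a voiceless stop between vowels /i/ and /i/, so it voices to [g]. /k/ is a voiceless stop between vowels /e/ and /i/, so it voices to [g]. /t/ is a voiceless stop between vowels /o/ and /e/, so it voices to [d]. /jtikihekisfotez/ → jtigihegisfodez.
Rule 2 (intervocalic h-deletion): /h/ occurs between vowels /i/ and /e/, so it deletes. /jtigihegisfodez/ → jtigiegisfodez.
Rule 3 (high vowel syncope): no segment meets the environment; /jtigiegisfodez/ is unchanged.
Rule 4 (final devoicing): /z/ is a voiced obstruent in word-final position, so it devoices to [s]. /jtigiegisfodez/ → jtigiegisfodes.

jtigiegisfodes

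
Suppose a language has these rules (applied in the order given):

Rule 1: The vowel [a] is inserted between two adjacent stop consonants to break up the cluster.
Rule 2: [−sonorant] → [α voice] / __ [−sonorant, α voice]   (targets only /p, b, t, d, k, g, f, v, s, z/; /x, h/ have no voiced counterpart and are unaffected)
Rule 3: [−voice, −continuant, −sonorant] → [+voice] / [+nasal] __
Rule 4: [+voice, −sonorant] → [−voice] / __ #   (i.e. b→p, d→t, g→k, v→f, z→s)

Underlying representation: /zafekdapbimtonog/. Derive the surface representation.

zafekadapabimdonok

Rule 1 (stop-cluster a-epenthesis): /k/ and /d/ form a stop–stop cluster, so [a] is inserted between them. /p/ and /b/ form a stop–stop cluster, so [a] is inserted between them. /zafekdapbimtonog/ → zafekadapabimtonog.
Rule 2 (regressive voicing assimilation): no segment meets the environment; /zafekadapabimtonog/ is unchanged.
Rule 3 (post-nasal voicing): /t/ is a voiceless stop immediately after the nasal /m/, so it voices to [d]. /zafekadapabimtonog/ → zafekadapabimdonog.
Rule 4 (final devoicing): /g/ is a voiced obstruent in word-final position, so it devoices to [k]. /zafekadapabimdonog/ → zafekadapabimdonok.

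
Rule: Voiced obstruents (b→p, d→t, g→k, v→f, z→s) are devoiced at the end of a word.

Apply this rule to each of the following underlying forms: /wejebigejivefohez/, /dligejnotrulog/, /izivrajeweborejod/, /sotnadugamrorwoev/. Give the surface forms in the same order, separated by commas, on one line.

wejebigejivefohes, dligejnotrulok, izivrajeweborejot, sotnadugamrorwoef

/wejebigejivefohez/: /z/ is a voiced obstruent in word-final position, so it devoices to [s]. → [wejebigejivefohes].
/dligejnotrulog/: /g/ is a voiced obstruent in word-final position, so it devoices to [k]. → [dligejnotrulok].
/izivrajeweborejod/: /d/ is a voiced obstruent in word-final position, so it devoices to [t]. → [izivrajeweborejot].
/sotnadugamrorwoev/: /v/ is a voiced obstruent in word-final position, so it devoices to [f]. → [sotnadugamrorwoef].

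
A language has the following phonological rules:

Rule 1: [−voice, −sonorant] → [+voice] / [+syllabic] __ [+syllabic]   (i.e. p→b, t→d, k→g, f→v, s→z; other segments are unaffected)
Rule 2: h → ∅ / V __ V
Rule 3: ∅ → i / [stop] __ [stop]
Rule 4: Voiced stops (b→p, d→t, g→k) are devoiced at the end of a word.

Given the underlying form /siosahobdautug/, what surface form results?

Rule 1 (intervocalic voicing): /s/ is a voiceless obstruent between vowels /o/ and /a/, so it voices to [z]. /t/ is a voiceless obstruent between vowels /u/ and /u/, so it voices to [d]. /siosahobdautug/ → siozahobdaudug.
Rule 2 (intervocalic h-deletion): /h/ occurs between vowels /a/ and /o/, so it deletes. /siozahobdaudug/ → siozaobdaudug.
Rule 3 (stop-cluster i-epenthesis): /b/ and /d/ form a stop–stop cluster, so [i] is inserted between them. /siozaobdaudug/ → siozaobidaudug.
Rule 4 (final devoicing): /g/ is a voiced stop in word-final position, so it devoices to [k]. /siozaobidaudug/ → siozaobidauduk.

siozaobidauduk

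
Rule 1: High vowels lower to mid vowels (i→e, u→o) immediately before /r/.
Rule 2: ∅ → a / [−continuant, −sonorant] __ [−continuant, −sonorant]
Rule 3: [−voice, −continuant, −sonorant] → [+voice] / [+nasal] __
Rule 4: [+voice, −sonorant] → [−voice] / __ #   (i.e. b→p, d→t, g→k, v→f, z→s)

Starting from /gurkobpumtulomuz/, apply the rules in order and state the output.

gorkobapumdulomus

Rule 1 (pre-rhotic lowering): /u/ is a high vowel immediately before /r/, so it lowers to [o]. /gurkobpumtulomuz/ → gorkobpumtulomuz.
Rule 2 (stop-cluster a-epenthesis): /b/ and /p/ form a stop–stop cluster, so [a] is inserted between them. /gorkobpumtulomuz/ → gorkobapumtulomuz.
Rule 3 (post-nasal voicing): /t/ is a voiceless stop immediately after the nasal /m/, so it voices to [d]. /gorkobapumtulomuz/ → gorkobapumdulomuz.
Rule 4 (final devoicing): /z/ is a voiced obstruent in word-final position, so it devoices to [s]. /gorkobapumdulomuz/ → gorkobapumdulomus.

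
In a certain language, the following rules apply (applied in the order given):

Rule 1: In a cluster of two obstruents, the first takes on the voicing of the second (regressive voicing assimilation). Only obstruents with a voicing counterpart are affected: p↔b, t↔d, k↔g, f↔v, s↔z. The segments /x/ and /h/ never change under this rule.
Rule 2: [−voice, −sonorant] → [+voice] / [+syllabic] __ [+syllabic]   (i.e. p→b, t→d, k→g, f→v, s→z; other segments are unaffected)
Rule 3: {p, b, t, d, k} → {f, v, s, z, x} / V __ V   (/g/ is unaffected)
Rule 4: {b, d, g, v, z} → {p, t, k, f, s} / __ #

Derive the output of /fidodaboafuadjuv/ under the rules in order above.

fizozavoavuadjuf

Rule 1 (regressive voicing assimilation): no segment meets the environment; /fidodaboafuadjuv/ is unchanged.
Rule 2 (intervocalic voicing): /f/ is a voiceless obstruent between vowels /a/ and /u/, so it voices to [v]. /fidodaboafuadjuv/ → fidodaboavuadjuv.
Rule 3 (intervocalic spirantization): /d/ is a stop between vowels /i/ and /o/, so it spirantizes to the fricative [z]. /d/ is a stop between vowels /o/ and /a/, so it spirantizes to the fricative [z]. /b/ is a stop between vowels /a/ and /o/, so it spirantizes to the fricative [v]. /fidodaboavuadjuv/ → fizozavoavuadjuv.
Rule 4 (final devoicing): /v/ is a voiced obstruent in word-final position, so it devoices to [f]. /fizozavoavuadjuv/ → fizozavoavuadjuf.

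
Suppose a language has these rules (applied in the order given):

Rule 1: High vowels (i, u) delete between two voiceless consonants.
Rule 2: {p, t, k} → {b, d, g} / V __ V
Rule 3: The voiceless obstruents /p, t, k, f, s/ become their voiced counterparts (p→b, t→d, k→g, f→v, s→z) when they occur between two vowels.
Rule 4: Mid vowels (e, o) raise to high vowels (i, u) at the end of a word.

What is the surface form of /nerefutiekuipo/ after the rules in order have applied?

nereftieguibu

Rule 1 (high vowel syncope): /u/ is a high vowel flanked by voiceless consonants /f/ and /t/, so it deletes. /nerefutiekuipo/ → nereftiekuipo.
Rule 2 (intervocalic voicing): /k/ is a voiceless stop between vowels /e/ and /u/, so it voices to [g]. /p/ is a voiceless stop between vowels /i/ and /o/, so it voices to [b]. /nereftiekuipo/ → nereftieguibo.
Rule 3 (intervocalic voicing): no segment meets the environment; /nereftieguibo/ is unchanged.
Rule 4 (final vowel raising): /o/ is a mid vowel in word-final position, so it raises to [u]. /nereftieguibo/ → nereftieguibu.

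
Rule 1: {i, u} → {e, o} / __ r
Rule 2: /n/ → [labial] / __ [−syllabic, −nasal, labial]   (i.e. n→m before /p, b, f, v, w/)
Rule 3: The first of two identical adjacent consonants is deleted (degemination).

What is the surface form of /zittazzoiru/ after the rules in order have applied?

Rule 1 (pre-rhotic lowering): /i/ is a high vowel immediately before /r/, so it lowers to [e]. /zittazzoiru/ → zittazzoeru.
Rule 2 (nasal place assimilation): no segment meets the environment; /zittazzoeru/ is unchanged.
Rule 3 (degemination): /tt/ is a geminate; the first /t/ deletes. /zz/ is a geminate; the first /z/ deletes. /zittazzoeru/ → zitazoeru.

zitazoeru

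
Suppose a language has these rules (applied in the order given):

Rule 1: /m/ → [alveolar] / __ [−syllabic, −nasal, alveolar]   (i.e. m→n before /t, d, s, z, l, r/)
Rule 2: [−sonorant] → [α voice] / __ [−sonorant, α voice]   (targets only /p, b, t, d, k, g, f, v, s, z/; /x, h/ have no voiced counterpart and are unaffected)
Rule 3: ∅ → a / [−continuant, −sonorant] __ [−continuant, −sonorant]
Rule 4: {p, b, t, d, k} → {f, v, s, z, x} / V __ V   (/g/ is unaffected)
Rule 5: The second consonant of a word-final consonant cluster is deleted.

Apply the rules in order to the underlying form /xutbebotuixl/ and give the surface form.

xuzavevosuix

Rule 1 (nasal place assimilation): no segment meets the environment; /xutbebotuixl/ is unchanged.
Rule 2 (regressive voicing assimilation): /t/ precedes the voiced obstruent /b/, so it voices to [d] by assimilation. /xutbebotuixl/ → xudbebotuixl.
Rule 3 (stop-cluster a-epenthesis): /d/ and /b/ form a stop–stop cluster, so [a] is inserted between them. /xudbebotuixl/ → xudabebotuixl.
Rule 4 (intervocalic spirantization): /d/ is a stop between vowels /u/ and /a/, so it spirantizes to the fricative [z]. /b/ is a stop between vowels /a/ and /e/, so it spirantizes to the fricative [v]. /b/ is a stop between vowels /e/ and /o/, so it spirantizes to the fricative [v]. /t/ is a stop between vowels /o/ and /u/, so it spirantizes to the fricative [s]. /xudabebotuixl/ → xuzavevosuixl.
Rule 5 (final cluster simplification): /l/ is the second consonant of a word-final cluster /xl/, so it deletes. /xuzavevosuixl/ → xuzavevosuix.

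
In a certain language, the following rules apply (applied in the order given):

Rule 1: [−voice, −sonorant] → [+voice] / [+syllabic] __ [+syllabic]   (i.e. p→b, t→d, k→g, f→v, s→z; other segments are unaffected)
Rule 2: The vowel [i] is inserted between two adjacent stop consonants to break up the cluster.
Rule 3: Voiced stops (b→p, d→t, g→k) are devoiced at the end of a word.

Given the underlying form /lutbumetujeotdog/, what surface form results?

Rule 1 (intervocalic voicing): /t/ is a voiceless obstruent between vowels /e/ and /u/, so it voices to [d]. /lutbumetujeotdog/ → lutbumedujeotdog.
Rule 2 (stop-cluster i-epenthesis): /t/ and /b/ form a stop–stop cluster, so [i] is inserted between them. /t/ and /d/ form a stop–stop cluster, so [i] is inserted between them. /lutbumedujeotdog/ → lutibumedujeotidog.
Rule 3 (final devoicing): /g/ is a voiced stop in word-final position, so it devoices to [k]. /lutibumedujeotidog/ → lutibumedujeotidok.

lutibumedujeotidok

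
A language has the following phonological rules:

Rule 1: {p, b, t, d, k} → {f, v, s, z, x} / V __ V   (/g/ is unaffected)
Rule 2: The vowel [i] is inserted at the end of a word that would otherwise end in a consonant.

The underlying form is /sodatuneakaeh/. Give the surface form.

sozasuneaxaehi

Rule 1 (intervocalic spirantization): /d/ is a stop between vowels /o/ and /a/, so it spirantizes to the fricative [z]. /t/ is a stop between vowels /a/ and /u/, so it spirantizes to the fricative [s]. /k/ is a stop between vowels /a/ and /a/, so it spirantizes to the fricative [x]. /sodatuneakaeh/ → sozasuneaxaeh.
Rule 2 (final i-epenthesis): the form ends in the consonant /h/, so [i] is inserted word-finally. /sozasuneaxaeh/ → sozasuneaxaehi.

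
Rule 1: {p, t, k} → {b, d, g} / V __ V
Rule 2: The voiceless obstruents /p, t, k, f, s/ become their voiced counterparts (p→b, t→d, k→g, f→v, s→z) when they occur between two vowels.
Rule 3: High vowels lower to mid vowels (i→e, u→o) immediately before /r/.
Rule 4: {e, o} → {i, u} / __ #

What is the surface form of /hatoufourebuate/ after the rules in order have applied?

hadouvoorebuadi

Rule 1 (intervocalic voicing): /t/ is a voiceless stop between vowels /a/ and /o/, so it voices to [d]. /t/ is a voiceless stop between vowels /a/ and /e/, so it voices to [d]. /hatoufourebuate/ → hadoufourebuade.
Rule 2 (intervocalic voicing): /f/ is a voiceless obstruent between vowels /u/ and /o/, so it voices to [v]. /hadoufourebuade/ → hadouvourebuade.
Rule 3 (pre-rhotic lowering): /u/ is a high vowel immediately before /r/, so it lowers to [o]. /hadouvourebuade/ → hadouvoorebuade.
Rule 4 (final vowel raising): /e/ is a mid vowel in word-final position, so it raises to [i]. /hadouvoorebuade/ → hadouvoorebuadi.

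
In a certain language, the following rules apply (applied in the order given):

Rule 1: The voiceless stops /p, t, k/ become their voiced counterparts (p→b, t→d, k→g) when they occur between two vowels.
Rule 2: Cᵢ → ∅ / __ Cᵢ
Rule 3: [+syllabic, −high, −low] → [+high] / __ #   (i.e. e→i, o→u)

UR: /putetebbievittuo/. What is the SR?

Rule 1 (intervocalic voicing): /t/ is a voiceless stop between vowels /u/ and /e/, so it voices to [d]. /t/ is a voiceless stop between vowels /e/ and /e/, so it voices to [d]. /putetebbievittuo/ → pudedebbievittuo.
Rule 2 (degemination): /bb/ is a geminate; the first /b/ deletes. /tt/ is a geminate; the first /t/ deletes. /pudedebbievittuo/ → pudedebievituo.
Rule 3 (final vowel raising): /o/ is a mid vowel in word-final position, so it raises to [u]. /pudedebievituo/ → pudedebievituu.

pudedebievituu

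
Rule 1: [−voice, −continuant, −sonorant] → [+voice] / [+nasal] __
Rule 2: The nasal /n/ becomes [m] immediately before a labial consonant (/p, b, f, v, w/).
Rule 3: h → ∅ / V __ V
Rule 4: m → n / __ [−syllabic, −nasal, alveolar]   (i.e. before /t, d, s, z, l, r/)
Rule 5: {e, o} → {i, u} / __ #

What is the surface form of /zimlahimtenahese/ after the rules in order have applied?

Rule 1 (post-nasal voicing): /t/ is a voiceless stop immediately after the nasal /m/, so it voices to [d]. /zimlahimtenahese/ → zimlahimdenahese.
Rule 2 (nasal place assimilation): no segment meets the environment; /zimlahimdenahese/ is unchanged.
Rule 3 (intervocalic h-deletion): /h/ occurs between vowels /a/ and /i/, so it deletes. /h/ occurs between vowels /a/ and /e/, so it deletes. /zimlahimdenahese/ → zimlaimdenaese.
Rule 4 (nasal place assimilation): /m/ precedes the alveolar consonant /l/, so it assimilates in place to [n]. /m/ precedes the alveolar consonant /d/, so it assimilates in place to [n]. /zimlaimdenaese/ → zinlaindenaese.
Rule 5 (final vowel raising): /e/ is a mid vowel in word-final position, so it raises to [i]. /zinlaindenaese/ → zinlaindenaesi.

zinlaindenaesi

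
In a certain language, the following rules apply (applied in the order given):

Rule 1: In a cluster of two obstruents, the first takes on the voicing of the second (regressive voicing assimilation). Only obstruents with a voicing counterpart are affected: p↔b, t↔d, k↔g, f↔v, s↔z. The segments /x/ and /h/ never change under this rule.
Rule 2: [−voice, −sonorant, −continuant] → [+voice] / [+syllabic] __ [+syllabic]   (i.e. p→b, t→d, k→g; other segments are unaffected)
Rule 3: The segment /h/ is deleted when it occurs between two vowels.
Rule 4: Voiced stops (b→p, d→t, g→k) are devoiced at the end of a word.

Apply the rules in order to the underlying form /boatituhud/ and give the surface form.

boadiduut

Rule 1 (regressive voicing assimilation): no segment meets the environment; /boatituhud/ is unchanged.
Rule 2 (intervocalic voicing): /t/ is a voiceless stop between vowels /a/ and /i/, so it voices to [d]. /t/ is a voiceless stop between vowels /i/ and /u/, so it voices to [d]. /boatituhud/ → boadiduhud.
Rule 3 (intervocalic h-deletion): /h/ occurs between vowels /u/ and /u/, so it deletes. /boadiduhud/ → boadiduud.
Rule 4 (final devoicing): /d/ is a voiced stop in word-final position, so it devoices to [t]. /boadiduud/ → boadiduut.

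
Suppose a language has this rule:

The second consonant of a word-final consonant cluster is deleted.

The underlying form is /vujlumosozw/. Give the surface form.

/w/ is the second consonant of a word-final cluster /zw/, so it deletes.
The other instances of /v/, /j/, /l/, /m/, /s/, /z/ do not occur in the required environment and remain unchanged.
Surface form: [vujlumosoz].

vujlumosoz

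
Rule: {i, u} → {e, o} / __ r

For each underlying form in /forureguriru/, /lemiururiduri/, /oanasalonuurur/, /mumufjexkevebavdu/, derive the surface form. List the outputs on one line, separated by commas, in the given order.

fororegoreru, lemiororidori, oanasalonuoror, mumufjexkevebavdu

/forureguriru/: /u/ is a high vowel immediately before /r/, so it lowers to [o]. /u/ is a high vowel immediately before /r/, so it lowers to [o]. /i/ is a high vowel immediately before /r/, so it lowers to [e]. → [fororegoreru].
/lemiururiduri/: /u/ is a high vowel immediately before /r/, so it lowers to [o]. /u/ is a high vowel immediately before /r/, so it lowers to [o]. /u/ is a high vowel immediately before /r/, so it lowers to [o]. → [lemiororidori].
/oanasalonuurur/: /u/ is a high vowel immediately before /r/, so it lowers to [o]. /u/ is a high vowel immediately before /r/, so it lowers to [o]. → [oanasalonuoror].
/mumufjexkevebavdu/: the rule's environment is not met; surfaces unchanged as [mumufjexkevebavdu].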